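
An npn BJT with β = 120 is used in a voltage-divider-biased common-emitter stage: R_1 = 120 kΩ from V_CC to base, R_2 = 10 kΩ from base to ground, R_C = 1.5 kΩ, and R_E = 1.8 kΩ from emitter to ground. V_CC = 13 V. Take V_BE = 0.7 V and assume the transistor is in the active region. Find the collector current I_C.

I_C ≈ 0.16 mA

Thevenize the base divider: V_Th = V_CC·R_2/(R_1+R_2) = 13×10/130 = 1 V, R_Th = R_1‖R_2 = 9.23 kΩ.
Base-emitter loop: V_Th = I_B·R_Th + V_BE + (β+1)I_B·R_E, so I_B = (1 − 0.7) / (9.23 + 121×1.8) = 0.00132 mA.
I_C = β·I_B = 120×0.00132 = 0.159 mA, and I_E = (β+1)I_B = 0.16 mA.
V_CE = V_CC − I_C·R_C − I_E·R_E = 13 − 0.159×1.5 − 0.16×1.8 = 12.5 V.
V_CE = 12.5 V > 0.2 V confirms active-region operation.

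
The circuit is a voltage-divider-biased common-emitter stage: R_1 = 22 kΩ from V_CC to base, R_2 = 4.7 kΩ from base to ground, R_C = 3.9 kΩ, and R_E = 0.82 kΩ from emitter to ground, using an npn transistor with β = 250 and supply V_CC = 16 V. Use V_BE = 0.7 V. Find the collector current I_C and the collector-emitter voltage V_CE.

Thevenize the base divider: V_Th = V_CC·R_2/(R_1+R_2) = 16×4.7/26.7 = 2.82 V, R_Th = R_1‖R_2 = 3.87 kΩ.
Base-emitter loop: V_Th = I_B·R_Th + V_BE + (β+1)I_B·R_E, so I_B = (2.82 − 0.7) / (3.87 + 251×0.82) = 0.0101 mA.
I_C = β·I_B = 250×0.0101 = 2.52 mA, and I_E = (β+1)I_B = 2.53 mA.
V_CE = V_CC − I_C·R_C − I_E·R_E = 16 − 2.52×3.9 − 2.53×0.82 = 4.08 V.
V_CE = 4.08 V > 0.2 V confirms active-region operation.

I_C ≈ 2.5 mA, V_CE ≈ 4.1 V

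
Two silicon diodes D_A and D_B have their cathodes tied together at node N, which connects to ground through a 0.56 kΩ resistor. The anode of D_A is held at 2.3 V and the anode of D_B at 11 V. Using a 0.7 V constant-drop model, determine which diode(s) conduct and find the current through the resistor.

Assume both conduct. Then node N would need to be at both 2.3−0.7 = 1.6 V and 11−0.7 = 10.3 V, which is impossible.
Assume only D_B conducts: V_N = 11 − 0.7 = 10.3 V, so I_R = 10.3/0.56 = 18.4 mA.
Check D_A: its anode-to-cathode voltage is 2.3 − 10.3 = -8 V < 0.7 V, so it is off. The assumption is consistent.

Only D_B conducts; I_R ≈ 18 mA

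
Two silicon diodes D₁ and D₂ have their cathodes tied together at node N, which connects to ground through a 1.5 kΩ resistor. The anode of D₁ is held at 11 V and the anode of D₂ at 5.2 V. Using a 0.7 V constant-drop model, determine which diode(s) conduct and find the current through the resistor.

Only D₁ conducts; I_R ≈ 6.9 mA

Assume both conduct. Then node N would need to be at both 11−0.7 = 10.3 V and 5.2−0.7 = 4.5 V, which is impossible.
Assume only D₁ conducts: V_N = 11 − 0.7 = 10.3 V, so I_R = 10.3/1.5 = 6.87 mA.
Check D₂: its anode-to-cathode voltage is 5.2 − 10.3 = -5.1 V < 0.7 V, so it is off. The assumption is consistent.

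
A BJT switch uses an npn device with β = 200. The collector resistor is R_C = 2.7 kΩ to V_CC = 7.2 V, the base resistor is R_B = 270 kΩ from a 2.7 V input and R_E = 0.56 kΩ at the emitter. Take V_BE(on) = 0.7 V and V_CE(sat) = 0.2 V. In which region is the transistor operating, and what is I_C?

Assume active. Base-emitter loop: I_B = (V_BB − V_BE)/(R_B + (β+1)R_E) = (2.7 − 0.7)/(270 + 201×0.56) = 0.00523 mA.
I_C = β·I_B = 200×0.00523 = 1.05 mA.
V_CE = V_CC − I_C·R_C − I_E·R_E = 7.2 − 1.05×2.7 − 1.05×0.56 = 3.79 V > V_CE(sat), so the active-region assumption holds.

active; I_C ≈ 1 mA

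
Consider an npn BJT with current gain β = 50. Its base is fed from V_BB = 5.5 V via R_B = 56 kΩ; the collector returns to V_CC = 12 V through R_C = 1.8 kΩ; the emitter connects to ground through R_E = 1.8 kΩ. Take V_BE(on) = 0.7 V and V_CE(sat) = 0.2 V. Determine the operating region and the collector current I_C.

active; I_C ≈ 1.6 mA

Assume active. Base-emitter loop: I_B = (V_BB − V_BE)/(R_B + (β+1)R_E) = (5.5 − 0.7)/(56 + 51×1.8) = 0.0325 mA.
I_C = β·I_B = 50×0.0325 = 1.62 mA.
V_CE = V_CC − I_C·R_C − I_E·R_E = 12 − 1.62×1.8 − 1.66×1.8 = 6.1 V > V_CE(sat), so the active-region assumption holds.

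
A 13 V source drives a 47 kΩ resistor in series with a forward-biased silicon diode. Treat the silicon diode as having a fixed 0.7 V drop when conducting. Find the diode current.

I ≈ 0.26 mA

KVL around the loop: 13 = V_D + I·R = 0.7 + I × 47 kΩ.
So I = (13 − 0.7) / 47 kΩ = 12.3 / 47 = 0.262 mA.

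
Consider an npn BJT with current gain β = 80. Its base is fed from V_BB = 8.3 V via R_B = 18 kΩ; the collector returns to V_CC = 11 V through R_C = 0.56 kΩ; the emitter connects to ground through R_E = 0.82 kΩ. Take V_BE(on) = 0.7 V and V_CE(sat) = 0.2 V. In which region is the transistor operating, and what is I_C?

active; I_C ≈ 7.2 mA

Assume active. Base-emitter loop: I_B = (V_BB − V_BE)/(R_B + (β+1)R_E) = (8.3 − 0.7)/(18 + 81×0.82) = 0.09 mA.
I_C = β·I_B = 80×0.09 = 7.2 mA.
V_CE = V_CC − I_C·R_C − I_E·R_E = 11 − 7.2×0.56 − 7.29×0.82 = 0.987 V > V_CE(sat), so the active-region assumption holds.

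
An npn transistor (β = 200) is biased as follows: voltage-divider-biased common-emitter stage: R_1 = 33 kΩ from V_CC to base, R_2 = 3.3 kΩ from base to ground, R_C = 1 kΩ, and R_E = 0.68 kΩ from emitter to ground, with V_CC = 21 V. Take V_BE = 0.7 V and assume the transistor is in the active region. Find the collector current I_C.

I_C ≈ 1.7 mA

Thevenize the base divider: V_Th = V_CC·R_2/(R_1+R_2) = 21×3.3/36.3 = 1.91 V, R_Th = R_1‖R_2 = 3 kΩ.
Base-emitter loop: V_Th = I_B·R_Th + V_BE + (β+1)I_B·R_E, so I_B = (1.91 − 0.7) / (3 + 201×0.68) = 0.00866 mA.
I_C = β·I_B = 200×0.00866 = 1.73 mA, and I_E = (β+1)I_B = 1.74 mA.
V_CE = V_CC − I_C·R_C − I_E·R_E = 21 − 1.73×1 − 1.74×0.68 = 18.1 V.
V_CE = 18.1 V > 0.2 V confirms active-region operation.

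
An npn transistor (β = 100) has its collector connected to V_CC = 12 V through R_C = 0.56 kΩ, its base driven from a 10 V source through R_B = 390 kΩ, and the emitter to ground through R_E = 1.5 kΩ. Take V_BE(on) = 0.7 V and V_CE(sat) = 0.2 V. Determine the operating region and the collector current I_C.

active; I_C ≈ 1.7 mA

Assume active. Base-emitter loop: I_B = (V_BB − V_BE)/(R_B + (β+1)R_E) = (10 − 0.7)/(390 + 101×1.5) = 0.0172 mA.
I_C = β·I_B = 100×0.0172 = 1.72 mA.
V_CE = V_CC − I_C·R_C − I_E·R_E = 12 − 1.72×0.56 − 1.73×1.5 = 8.44 V > V_CE(sat), so the active-region assumption holds.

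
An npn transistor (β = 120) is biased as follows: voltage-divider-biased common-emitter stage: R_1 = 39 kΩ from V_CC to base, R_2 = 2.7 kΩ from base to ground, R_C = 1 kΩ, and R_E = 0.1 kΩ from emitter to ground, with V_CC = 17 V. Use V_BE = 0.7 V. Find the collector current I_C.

Thevenize the base divider: V_Th = V_CC·R_2/(R_1+R_2) = 17×2.7/41.7 = 1.1 V, R_Th = R_1‖R_2 = 2.53 kΩ.
Base-emitter loop: V_Th = I_B·R_Th + V_BE + (β+1)I_B·R_E, so I_B = (1.1 − 0.7) / (2.53 + 121×0.1) = 0.0274 mA.
I_C = β·I_B = 120×0.0274 = 3.29 mA, and I_E = (β+1)I_B = 3.32 mA.
V_CE = V_CC − I_C·R_C − I_E·R_E = 17 − 3.29×1 − 3.32×0.1 = 13.4 V.
V_CE = 13.4 V > 0.2 V confirms active-region operation.

I_C ≈ 3.3 mA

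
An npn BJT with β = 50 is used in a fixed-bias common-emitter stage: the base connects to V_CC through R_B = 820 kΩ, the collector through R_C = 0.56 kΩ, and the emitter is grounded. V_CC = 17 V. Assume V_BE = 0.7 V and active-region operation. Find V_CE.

V_CE ≈ 16 V

Base loop: V_CC = I_B·R_B + V_BE, so I_B = (17 − 0.7)/820 kΩ = 0.0199 mA.
In the active region I_C = β·I_B = 50 × 0.0199 = 0.994 mA.
Collector loop: V_CE = V_CC − I_C·R_C = 17 − 0.994×0.56 = 16.4 V.
Since V_CE = 16.4 V > V_CE(sat) ≈ 0.2 V, the transistor is in the active region as assumed.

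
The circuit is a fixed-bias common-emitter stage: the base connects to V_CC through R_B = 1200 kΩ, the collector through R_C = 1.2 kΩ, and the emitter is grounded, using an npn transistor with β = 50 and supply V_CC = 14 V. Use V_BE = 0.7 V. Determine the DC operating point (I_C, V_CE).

Base loop: V_CC = I_B·R_B + V_BE, so I_B = (14 − 0.7)/1200 kΩ = 0.0111 mA.
In the active region I_C = β·I_B = 50 × 0.0111 = 0.554 mA.
Collector loop: V_CE = V_CC − I_C·R_C = 14 − 0.554×1.2 = 13.3 V.
Since V_CE = 13.3 V > V_CE(sat) ≈ 0.2 V, the transistor is in the active region as assumed.

I_C ≈ 0.55 mA, V_CE ≈ 13 V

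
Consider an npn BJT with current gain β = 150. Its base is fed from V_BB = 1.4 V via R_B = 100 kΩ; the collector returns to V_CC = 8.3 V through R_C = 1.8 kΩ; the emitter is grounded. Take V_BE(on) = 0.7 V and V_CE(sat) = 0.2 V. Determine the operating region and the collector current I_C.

active; I_C ≈ 1 mA

Assume active. Base-emitter loop: I_B = (V_BB − V_BE)/R_B = (1.4 − 0.7)/100 = 0.007 mA.
I_C = β·I_B = 150×0.007 = 1.05 mA.
V_CE = V_CC − I_C·R_C = 8.3 − 1.05×1.8 = 6.41 V > V_CE(sat), so the active-region assumption holds.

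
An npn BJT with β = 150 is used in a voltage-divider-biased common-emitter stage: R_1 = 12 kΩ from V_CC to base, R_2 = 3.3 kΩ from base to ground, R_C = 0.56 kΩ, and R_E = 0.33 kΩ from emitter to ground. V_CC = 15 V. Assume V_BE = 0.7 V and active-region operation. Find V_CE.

V_CE ≈ 8.5 V

Thevenize the base divider: V_Th = V_CC·R_2/(R_1+R_2) = 15×3.3/15.3 = 3.24 V, R_Th = R_1‖R_2 = 2.59 kΩ.
Base-emitter loop: V_Th = I_B·R_Th + V_BE + (β+1)I_B·R_E, so I_B = (3.24 − 0.7) / (2.59 + 151×0.33) = 0.0484 mA.
I_C = β·I_B = 150×0.0484 = 7.25 mA, and I_E = (β+1)I_B = 7.3 mA.
V_CE = V_CC − I_C·R_C − I_E·R_E = 15 − 7.25×0.56 − 7.3×0.33 = 8.53 V.
V_CE = 8.53 V > 0.2 V confirms active-region operation.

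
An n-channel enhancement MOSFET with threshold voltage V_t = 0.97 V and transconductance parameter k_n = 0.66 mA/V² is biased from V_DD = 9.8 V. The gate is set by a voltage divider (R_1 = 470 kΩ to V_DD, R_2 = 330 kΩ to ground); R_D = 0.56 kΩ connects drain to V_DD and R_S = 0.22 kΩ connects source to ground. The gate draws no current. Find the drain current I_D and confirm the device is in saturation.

V_G = V_DD·R_2/(R_1+R_2) = 9.8×330/800 = 4.04 V.
Assume saturation: I_D = (k_n/2)(V_GS − V_t)² with V_GS = V_G − I_D·R_S = 4.04 − 0.22·I_D.
Substituting gives 0.016·I_D² − 1.45·I_D + 3.12 = 0, with roots I_D = 2.21 or 88.3 mA.
The root I_D = 88.3 mA gives V_GS = -15.4 V ≤ V_t, so take I_D = 2.21 mA.
Then V_GS = 3.56 V and V_DS = V_DD − I_D(R_D+R_S) = 9.8 − 2.21×0.78 = 8.08 V.
Saturation requires V_DS ≥ V_GS − V_t = 2.59 V; 8.08 ≥ 2.59 ✓.

I_D ≈ 2.2 mA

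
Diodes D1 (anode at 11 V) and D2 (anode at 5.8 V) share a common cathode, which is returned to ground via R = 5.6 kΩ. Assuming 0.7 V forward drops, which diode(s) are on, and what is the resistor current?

Only D1 conducts; I_R ≈ 1.8 mA

Assume both conduct. Then node N would need to be at both 11−0.7 = 10.3 V and 5.8−0.7 = 5.1 V, which is impossible.
Assume only D1 conducts: V_N = 11 − 0.7 = 10.3 V, so I_R = 10.3/5.6 = 1.84 mA.
Check D2: its anode-to-cathode voltage is 5.8 − 10.3 = -4.5 V < 0.7 V, so it is off. The assumption is consistent.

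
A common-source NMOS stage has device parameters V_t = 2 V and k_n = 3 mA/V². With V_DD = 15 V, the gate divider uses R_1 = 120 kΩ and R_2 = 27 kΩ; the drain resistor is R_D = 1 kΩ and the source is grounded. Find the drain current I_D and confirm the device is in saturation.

V_G = V_DD·R_2/(R_1+R_2) = 15×27/147 = 2.76 V. With the source grounded, V_GS = V_G = 2.76 V.
Assume saturation: I_D = (k_n/2)(V_GS − V_t)² = (3/2)×(2.76 − 2)² = 1.5×0.755² = 0.855 mA.
V_DS = V_DD − I_D·R_D = 15 − 0.855×1 = 14.1 V.
Saturation requires V_DS ≥ V_GS − V_t = 0.755 V; 14.1 ≥ 0.755 ✓.

I_D ≈ 0.86 mA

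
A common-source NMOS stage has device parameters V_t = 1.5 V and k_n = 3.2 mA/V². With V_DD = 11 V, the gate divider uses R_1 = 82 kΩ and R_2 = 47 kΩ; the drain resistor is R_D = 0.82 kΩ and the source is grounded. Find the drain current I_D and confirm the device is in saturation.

V_G = V_DD·R_2/(R_1+R_2) = 11×47/129 = 4.01 V. With the source grounded, V_GS = V_G = 4.01 V.
Assume saturation: I_D = (k_n/2)(V_GS − V_t)² = (3.2/2)×(4.01 − 1.5)² = 1.6×2.51² = 10.1 mA.
V_DS = V_DD − I_D·R_D = 11 − 10.1×0.82 = 2.75 V.
Saturation requires V_DS ≥ V_GS − V_t = 2.51 V; 2.75 ≥ 2.51 ✓.

I_D ≈ 10 mA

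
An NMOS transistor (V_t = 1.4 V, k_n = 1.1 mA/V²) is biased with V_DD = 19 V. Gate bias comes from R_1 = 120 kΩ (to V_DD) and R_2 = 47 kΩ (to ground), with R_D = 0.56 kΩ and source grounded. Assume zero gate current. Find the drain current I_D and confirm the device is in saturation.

I_D ≈ 8.6 mA

V_G = V_DD·R_2/(R_1+R_2) = 19×47/167 = 5.35 V. With the source grounded, V_GS = V_G = 5.35 V.
Assume saturation: I_D = (k_n/2)(V_GS − V_t)² = (1.1/2)×(5.35 − 1.4)² = 0.55×3.95² = 8.57 mA.
V_DS = V_DD − I_D·R_D = 19 − 8.57×0.56 = 14.2 V.
Saturation requires V_DS ≥ V_GS − V_t = 3.95 V; 14.2 ≥ 3.95 ✓.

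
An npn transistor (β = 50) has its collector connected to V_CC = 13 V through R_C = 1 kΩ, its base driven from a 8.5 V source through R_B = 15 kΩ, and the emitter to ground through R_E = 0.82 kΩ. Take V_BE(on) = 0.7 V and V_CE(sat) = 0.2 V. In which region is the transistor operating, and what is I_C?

Assume active. Base-emitter loop: I_B = (V_BB − V_BE)/(R_B + (β+1)R_E) = (8.5 − 0.7)/(15 + 51×0.82) = 0.137 mA.
I_C = β·I_B = 50×0.137 = 6.86 mA.
V_CE = V_CC − I_C·R_C − I_E·R_E = 13 − 6.86×1 − 7×0.82 = 0.395 V > V_CE(sat), so the active-region assumption holds.

active; I_C ≈ 6.9 mA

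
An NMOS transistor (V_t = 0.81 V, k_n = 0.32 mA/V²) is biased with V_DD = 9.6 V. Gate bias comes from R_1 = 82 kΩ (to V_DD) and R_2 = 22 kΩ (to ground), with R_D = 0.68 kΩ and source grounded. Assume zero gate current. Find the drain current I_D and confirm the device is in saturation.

V_G = V_DD·R_2/(R_1+R_2) = 9.6×22/104 = 2.03 V. With the source grounded, V_GS = V_G = 2.03 V.
Assume saturation: I_D = (k_n/2)(V_GS − V_t)² = (0.32/2)×(2.03 − 0.81)² = 0.16×1.22² = 0.238 mA.
V_DS = V_DD − I_D·R_D = 9.6 − 0.238×0.68 = 9.44 V.
Saturation requires V_DS ≥ V_GS − V_t = 1.22 V; 9.44 ≥ 1.22 ✓.

I_D ≈ 0.24 mA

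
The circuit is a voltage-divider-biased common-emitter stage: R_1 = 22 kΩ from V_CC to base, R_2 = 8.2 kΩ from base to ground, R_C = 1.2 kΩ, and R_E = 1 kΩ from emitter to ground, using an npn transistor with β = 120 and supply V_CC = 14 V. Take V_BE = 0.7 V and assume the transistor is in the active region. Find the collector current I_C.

Thevenize the base divider: V_Th = V_CC·R_2/(R_1+R_2) = 14×8.2/30.2 = 3.8 V, R_Th = R_1‖R_2 = 5.97 kΩ.
Base-emitter loop: V_Th = I_B·R_Th + V_BE + (β+1)I_B·R_E, so I_B = (3.8 − 0.7) / (5.97 + 121×1) = 0.0244 mA.
I_C = β·I_B = 120×0.0244 = 2.93 mA, and I_E = (β+1)I_B = 2.96 mA.
V_CE = V_CC − I_C·R_C − I_E·R_E = 14 − 2.93×1.2 − 2.96×1 = 7.53 V.
V_CE = 7.53 V > 0.2 V confirms active-region operation.

I_C ≈ 2.9 mA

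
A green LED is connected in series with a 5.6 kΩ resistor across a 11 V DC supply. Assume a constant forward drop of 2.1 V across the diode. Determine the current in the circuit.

I ≈ 1.6 mA

KVL around the loop: 11 = V_D + I·R = 2.1 + I × 5.6 kΩ.
So I = (11 − 2.1) / 5.6 kΩ = 8.9 / 5.6 = 1.59 mA.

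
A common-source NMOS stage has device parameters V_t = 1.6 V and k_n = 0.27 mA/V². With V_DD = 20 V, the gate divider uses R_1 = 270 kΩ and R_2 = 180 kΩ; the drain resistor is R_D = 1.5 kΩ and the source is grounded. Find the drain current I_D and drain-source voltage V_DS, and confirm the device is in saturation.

I_D ≈ 5.5 mA, V_DS ≈ 12 V

V_G = V_DD·R_2/(R_1+R_2) = 20×180/450 = 8 V. With the source grounded, V_GS = V_G = 8 V.
Assume saturation: I_D = (k_n/2)(V_GS − V_t)² = (0.27/2)×(8 − 1.6)² = 0.135×6.4² = 5.53 mA.
V_DS = V_DD − I_D·R_D = 20 − 5.53×1.5 = 11.7 V.
Saturation requires V_DS ≥ V_GS − V_t = 6.4 V; 11.7 ≥ 6.4 ✓.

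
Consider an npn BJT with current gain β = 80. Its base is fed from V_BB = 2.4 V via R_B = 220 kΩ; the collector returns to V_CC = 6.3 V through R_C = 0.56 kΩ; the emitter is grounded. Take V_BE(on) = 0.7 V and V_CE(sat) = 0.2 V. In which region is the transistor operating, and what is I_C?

active; I_C ≈ 0.62 mA

Assume active. Base-emitter loop: I_B = (V_BB − V_BE)/R_B = (2.4 − 0.7)/220 = 0.00773 mA.
I_C = β·I_B = 80×0.00773 = 0.618 mA.
V_CE = V_CC − I_C·R_C = 6.3 − 0.618×0.56 = 5.95 V > V_CE(sat), so the active-region assumption holds.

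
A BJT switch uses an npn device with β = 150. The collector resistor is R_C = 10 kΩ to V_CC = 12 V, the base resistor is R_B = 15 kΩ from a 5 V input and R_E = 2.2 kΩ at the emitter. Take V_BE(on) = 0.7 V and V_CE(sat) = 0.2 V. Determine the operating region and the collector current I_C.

Assume active: I_B = (5 − 0.7)/(15 + 151×2.2) = 0.0124 mA, I_C = β·I_B = 1.86 mA.
Then V_CE = 12 − 1.86×10 − 1.87×2.2 = -10.7 V < 0.2 V — the active assumption fails.
Re-solve with V_CE = 0.2 V. KCL at the emitter: V_E/R_E = (V_BB−0.7−V_E)/R_B + (V_CC−0.2−V_E)/R_C, giving V_E = 2.36 V.
I_C = (V_CC − 0.2 − V_E)/R_C = (11.8 − 2.36)/10 = 0.944 mA.
Check: I_B = (4.3 − 2.36)/15 = 0.129 mA, and β·I_B = 19.4 mA > I_C, confirming saturation.

saturation; I_C ≈ 0.94 mA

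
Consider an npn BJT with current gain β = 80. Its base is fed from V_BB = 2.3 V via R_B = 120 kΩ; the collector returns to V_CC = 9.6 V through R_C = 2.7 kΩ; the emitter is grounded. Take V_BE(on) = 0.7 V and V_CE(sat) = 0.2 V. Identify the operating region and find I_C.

active; I_C ≈ 1.1 mA

Assume active. Base-emitter loop: I_B = (V_BB − V_BE)/R_B = (2.3 − 0.7)/120 = 0.0133 mA.
I_C = β·I_B = 80×0.0133 = 1.07 mA.
V_CE = V_CC − I_C·R_C = 9.6 − 1.07×2.7 = 6.72 V > V_CE(sat), so the active-region assumption holds.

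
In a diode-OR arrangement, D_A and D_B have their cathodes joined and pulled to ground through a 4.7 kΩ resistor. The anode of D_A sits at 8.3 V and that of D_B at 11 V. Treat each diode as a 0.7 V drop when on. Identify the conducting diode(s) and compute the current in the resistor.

Only D_B conducts; I_R ≈ 2.2 mA

Assume both conduct. Then node N would need to be at both 8.3−0.7 = 7.6 V and 11−0.7 = 10.3 V, which is impossible.
Assume only D_B conducts: V_N = 11 − 0.7 = 10.3 V, so I_R = 10.3/4.7 = 2.19 mA.
Check D_A: its anode-to-cathode voltage is 8.3 − 10.3 = -2 V < 0.7 V, so it is off. The assumption is consistent.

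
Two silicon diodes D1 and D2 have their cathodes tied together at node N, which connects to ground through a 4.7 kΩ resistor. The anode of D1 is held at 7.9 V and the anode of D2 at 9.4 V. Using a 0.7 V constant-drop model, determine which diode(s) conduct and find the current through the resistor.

Only D2 conducts; I_R ≈ 1.9 mA

Assume both conduct. Then node N would need to be at both 7.9−0.7 = 7.2 V and 9.4−0.7 = 8.7 V, which is impossible.
Assume only D2 conducts: V_N = 9.4 − 0.7 = 8.7 V, so I_R = 8.7/4.7 = 1.85 mA.
Check D1: its anode-to-cathode voltage is 7.9 − 8.7 = -0.8 V < 0.7 V, so it is off. The assumption is consistent.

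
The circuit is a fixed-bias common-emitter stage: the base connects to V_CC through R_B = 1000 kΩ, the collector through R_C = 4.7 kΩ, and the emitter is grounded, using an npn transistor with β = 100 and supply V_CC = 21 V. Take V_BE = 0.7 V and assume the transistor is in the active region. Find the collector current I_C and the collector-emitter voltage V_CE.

I_C ≈ 2 mA, V_CE ≈ 11 V

Base loop: V_CC = I_B·R_B + V_BE, so I_B = (21 − 0.7)/1000 kΩ = 0.0203 mA.
In the active region I_C = β·I_B = 100 × 0.0203 = 2.03 mA.
Collector loop: V_CE = V_CC − I_C·R_C = 21 − 2.03×4.7 = 11.5 V.
Since V_CE = 11.5 V > V_CE(sat) ≈ 0.2 V, the transistor is in the active region as assumed.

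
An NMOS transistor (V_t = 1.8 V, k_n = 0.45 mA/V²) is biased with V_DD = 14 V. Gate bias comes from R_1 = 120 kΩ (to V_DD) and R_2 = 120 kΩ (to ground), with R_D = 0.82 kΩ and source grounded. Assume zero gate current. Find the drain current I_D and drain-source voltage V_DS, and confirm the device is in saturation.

I_D ≈ 6.1 mA, V_DS ≈ 9 V

V_G = V_DD·R_2/(R_1+R_2) = 14×120/240 = 7 V. With the source grounded, V_GS = V_G = 7 V.
Assume saturation: I_D = (k_n/2)(V_GS − V_t)² = (0.45/2)×(7 − 1.8)² = 0.225×5.2² = 6.08 mA.
V_DS = V_DD − I_D·R_D = 14 − 6.08×0.82 = 9.01 V.
Saturation requires V_DS ≥ V_GS − V_t = 5.2 V; 9.01 ≥ 5.2 ✓.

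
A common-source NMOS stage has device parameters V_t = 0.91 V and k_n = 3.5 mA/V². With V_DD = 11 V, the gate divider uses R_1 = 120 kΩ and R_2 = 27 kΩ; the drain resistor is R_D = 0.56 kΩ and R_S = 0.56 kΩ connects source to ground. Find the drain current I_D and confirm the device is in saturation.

I_D ≈ 0.79 mA

V_G = V_DD·R_2/(R_1+R_2) = 11×27/147 = 2.02 V.
Assume saturation: I_D = (k_n/2)(V_GS − V_t)² with V_GS = V_G − I_D·R_S = 2.02 − 0.56·I_D.
Substituting gives 0.549·I_D² − 3.18·I_D + 2.16 = 0, with roots I_D = 0.786 or 5 mA.
The root I_D = 5 mA gives V_GS = -0.781 V ≤ V_t, so take I_D = 0.786 mA.
Then V_GS = 1.58 V and V_DS = V_DD − I_D(R_D+R_S) = 11 − 0.786×1.12 = 10.1 V.
Saturation requires V_DS ≥ V_GS − V_t = 0.67 V; 10.1 ≥ 0.67 ✓.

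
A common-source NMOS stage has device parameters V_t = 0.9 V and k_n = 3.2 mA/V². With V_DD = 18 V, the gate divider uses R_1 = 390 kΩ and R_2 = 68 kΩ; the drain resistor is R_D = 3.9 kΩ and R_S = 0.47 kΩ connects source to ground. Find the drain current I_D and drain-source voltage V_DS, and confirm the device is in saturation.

I_D ≈ 1.6 mA, V_DS ≈ 11 V

V_G = V_DD·R_2/(R_1+R_2) = 18×68/458 = 2.67 V.
Assume saturation: I_D = (k_n/2)(V_GS − V_t)² with V_GS = V_G − I_D·R_S = 2.67 − 0.47·I_D.
Substituting gives 0.353·I_D² − 3.67·I_D + 5.03 = 0, with roots I_D = 1.63 or 8.75 mA.
The root I_D = 8.75 mA gives V_GS = -1.44 V ≤ V_t, so take I_D = 1.63 mA.
Then V_GS = 1.91 V and V_DS = V_DD − I_D(R_D+R_S) = 18 − 1.63×4.37 = 10.9 V.
Saturation requires V_DS ≥ V_GS − V_t = 1.01 V; 10.9 ≥ 1.01 ✓.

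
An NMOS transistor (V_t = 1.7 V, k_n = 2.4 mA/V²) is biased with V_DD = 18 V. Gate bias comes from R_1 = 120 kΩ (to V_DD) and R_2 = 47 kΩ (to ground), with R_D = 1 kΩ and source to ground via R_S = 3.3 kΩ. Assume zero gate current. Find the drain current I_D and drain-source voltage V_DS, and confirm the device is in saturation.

V_G = V_DD·R_2/(R_1+R_2) = 18×47/167 = 5.07 V.
Assume saturation: I_D = (k_n/2)(V_GS − V_t)² with V_GS = V_G − I_D·R_S = 5.07 − 3.3·I_D.
Substituting gives 13.1·I_D² − 27.7·I_D + 13.6 = 0, with roots I_D = 0.776 or 1.34 mA.
The root I_D = 1.34 mA gives V_GS = 0.643 V ≤ V_t, so take I_D = 0.776 mA.
Then V_GS = 2.5 V and V_DS = V_DD − I_D(R_D+R_S) = 18 − 0.776×4.3 = 14.7 V.
Saturation requires V_DS ≥ V_GS − V_t = 0.804 V; 14.7 ≥ 0.804 ✓.

I_D ≈ 0.78 mA, V_DS ≈ 15 V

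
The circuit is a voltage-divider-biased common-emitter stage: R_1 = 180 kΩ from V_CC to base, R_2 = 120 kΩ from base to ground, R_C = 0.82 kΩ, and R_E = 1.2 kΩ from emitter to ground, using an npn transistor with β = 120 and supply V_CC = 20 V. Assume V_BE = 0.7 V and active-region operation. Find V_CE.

Thevenize the base divider: V_Th = V_CC·R_2/(R_1+R_2) = 20×120/300 = 8 V, R_Th = R_1‖R_2 = 72 kΩ.
Base-emitter loop: V_Th = I_B·R_Th + V_BE + (β+1)I_B·R_E, so I_B = (8 − 0.7) / (72 + 121×1.2) = 0.0336 mA.
I_C = β·I_B = 120×0.0336 = 4.03 mA, and I_E = (β+1)I_B = 4.07 mA.
V_CE = V_CC − I_C·R_C − I_E·R_E = 20 − 4.03×0.82 − 4.07×1.2 = 11.8 V.
V_CE = 11.8 V > 0.2 V confirms active-region operation.

V_CE ≈ 12 V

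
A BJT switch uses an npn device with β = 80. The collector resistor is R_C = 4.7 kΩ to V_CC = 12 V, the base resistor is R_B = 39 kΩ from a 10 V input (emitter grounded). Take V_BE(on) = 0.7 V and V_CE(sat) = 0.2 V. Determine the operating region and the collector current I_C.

saturation; I_C ≈ 2.5 mA

Assume active: I_B = (10 − 0.7)/39 = 0.238 mA, giving I_C = β·I_B = 19.1 mA.
But then V_CE = 12 − 19.1×4.7 = -77.7 V < V_CE(sat) = 0.2 V — impossible in the active region.
So the transistor is saturated. With V_CE = 0.2 V, I_C = (V_CC − 0.2)/R_C = 11.8/4.7 = 2.51 mA.
Check: β·I_B = 19.1 mA > I_C = 2.51 mA, confirming saturation.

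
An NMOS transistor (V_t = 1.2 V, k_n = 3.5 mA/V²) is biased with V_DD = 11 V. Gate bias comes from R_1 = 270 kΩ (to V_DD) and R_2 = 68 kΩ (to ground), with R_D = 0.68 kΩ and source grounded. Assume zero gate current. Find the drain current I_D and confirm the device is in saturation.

I_D ≈ 1.8 mA

V_G = V_DD·R_2/(R_1+R_2) = 11×68/338 = 2.21 V. With the source grounded, V_GS = V_G = 2.21 V.
Assume saturation: I_D = (k_n/2)(V_GS − V_t)² = (3.5/2)×(2.21 − 1.2)² = 1.75×1.01² = 1.8 mA.
V_DS = V_DD − I_D·R_D = 11 − 1.8×0.68 = 9.78 V.
Saturation requires V_DS ≥ V_GS − V_t = 1.01 V; 9.78 ≥ 1.01 ✓.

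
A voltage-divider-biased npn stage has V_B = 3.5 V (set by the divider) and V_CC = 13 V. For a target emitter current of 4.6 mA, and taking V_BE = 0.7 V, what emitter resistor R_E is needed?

R_E ≈ 0.61 kΩ

V_E = V_B − V_BE = 3.5 − 0.7 = 2.8 V.
R_E = V_E / I_E = 2.8 / 4.6 = 0.609 kΩ.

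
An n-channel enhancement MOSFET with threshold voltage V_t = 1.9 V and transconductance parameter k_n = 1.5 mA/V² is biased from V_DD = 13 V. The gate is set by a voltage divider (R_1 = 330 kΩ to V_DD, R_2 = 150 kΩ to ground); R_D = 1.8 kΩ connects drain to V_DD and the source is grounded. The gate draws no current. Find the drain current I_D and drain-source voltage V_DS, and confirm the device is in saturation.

I_D ≈ 3.5 mA, V_DS ≈ 6.7 V

V_G = V_DD·R_2/(R_1+R_2) = 13×150/480 = 4.06 V. With the source grounded, V_GS = V_G = 4.06 V.
Assume saturation: I_D = (k_n/2)(V_GS − V_t)² = (1.5/2)×(4.06 − 1.9)² = 0.75×2.16² = 3.51 mA.
V_DS = V_DD − I_D·R_D = 13 − 3.51×1.8 = 6.69 V.
Saturation requires V_DS ≥ V_GS − V_t = 2.16 V; 6.69 ≥ 2.16 ✓.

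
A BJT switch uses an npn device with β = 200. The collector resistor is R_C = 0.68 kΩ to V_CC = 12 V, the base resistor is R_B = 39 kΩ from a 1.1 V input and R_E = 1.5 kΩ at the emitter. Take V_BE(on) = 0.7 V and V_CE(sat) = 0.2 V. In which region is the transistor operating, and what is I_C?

Assume active. Base-emitter loop: I_B = (V_BB − V_BE)/(R_B + (β+1)R_E) = (1.1 − 0.7)/(39 + 201×1.5) = 0.00117 mA.
I_C = β·I_B = 200×0.00117 = 0.235 mA.
V_CE = V_CC − I_C·R_C − I_E·R_E = 12 − 0.235×0.68 − 0.236×1.5 = 11.5 V > V_CE(sat), so the active-region assumption holds.

active; I_C ≈ 0.23 mA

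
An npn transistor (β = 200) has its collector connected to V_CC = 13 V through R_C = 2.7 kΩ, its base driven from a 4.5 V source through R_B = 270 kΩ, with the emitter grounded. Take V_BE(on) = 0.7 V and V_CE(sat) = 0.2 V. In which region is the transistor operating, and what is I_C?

active; I_C ≈ 2.8 mA

Assume active. Base-emitter loop: I_B = (V_BB − V_BE)/R_B = (4.5 − 0.7)/270 = 0.0141 mA.
I_C = β·I_B = 200×0.0141 = 2.81 mA.
V_CE = V_CC − I_C·R_C = 13 − 2.81×2.7 = 5.4 V > V_CE(sat), so the active-region assumption holds.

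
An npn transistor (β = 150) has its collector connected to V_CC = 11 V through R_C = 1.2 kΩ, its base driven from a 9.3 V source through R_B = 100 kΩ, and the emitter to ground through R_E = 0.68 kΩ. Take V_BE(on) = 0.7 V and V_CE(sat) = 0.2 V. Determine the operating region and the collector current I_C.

saturation; I_C ≈ 5.7 mA

Assume active: I_B = (9.3 − 0.7)/(100 + 151×0.68) = 0.0424 mA, I_C = β·I_B = 6.36 mA.
Then V_CE = 11 − 6.36×1.2 − 6.41×0.68 = -0.995 V < 0.2 V — the active assumption fails.
Re-solve with V_CE = 0.2 V. KCL at the emitter: V_E/R_E = (V_BB−0.7−V_E)/R_B + (V_CC−0.2−V_E)/R_C, giving V_E = 3.93 V.
I_C = (V_CC − 0.2 − V_E)/R_C = (10.8 − 3.93)/1.2 = 5.73 mA.
Check: I_B = (8.6 − 3.93)/100 = 0.0467 mA, and β·I_B = 7.01 mA > I_C, confirming saturation.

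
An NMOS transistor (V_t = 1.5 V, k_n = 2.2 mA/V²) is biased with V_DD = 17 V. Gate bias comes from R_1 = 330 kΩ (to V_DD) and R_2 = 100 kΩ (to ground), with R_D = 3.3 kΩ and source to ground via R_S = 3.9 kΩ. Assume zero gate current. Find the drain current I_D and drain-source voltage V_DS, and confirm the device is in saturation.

V_G = V_DD·R_2/(R_1+R_2) = 17×100/430 = 3.95 V.
Assume saturation: I_D = (k_n/2)(V_GS − V_t)² with V_GS = V_G − I_D·R_S = 3.95 − 3.9·I_D.
Substituting gives 16.7·I_D² − 22.1·I_D + 6.62 = 0, with roots I_D = 0.463 or 0.855 mA.
The root I_D = 0.855 mA gives V_GS = 0.618 V ≤ V_t, so take I_D = 0.463 mA.
Then V_GS = 2.15 V and V_DS = V_DD − I_D(R_D+R_S) = 17 − 0.463×7.2 = 13.7 V.
Saturation requires V_DS ≥ V_GS − V_t = 0.649 V; 13.7 ≥ 0.649 ✓.

I_D ≈ 0.46 mA, V_DS ≈ 14 V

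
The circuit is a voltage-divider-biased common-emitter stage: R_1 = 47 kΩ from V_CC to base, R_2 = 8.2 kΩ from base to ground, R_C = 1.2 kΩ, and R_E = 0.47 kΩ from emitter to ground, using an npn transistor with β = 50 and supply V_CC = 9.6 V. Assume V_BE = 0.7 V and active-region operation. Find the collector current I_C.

I_C ≈ 1.2 mA

Thevenize the base divider: V_Th = V_CC·R_2/(R_1+R_2) = 9.6×8.2/55.2 = 1.43 V, R_Th = R_1‖R_2 = 6.98 kΩ.
Base-emitter loop: V_Th = I_B·R_Th + V_BE + (β+1)I_B·R_E, so I_B = (1.43 − 0.7) / (6.98 + 51×0.47) = 0.0235 mA.
I_C = β·I_B = 50×0.0235 = 1.17 mA, and I_E = (β+1)I_B = 1.2 mA.
V_CE = V_CC − I_C·R_C − I_E·R_E = 9.6 − 1.17×1.2 − 1.2×0.47 = 7.63 V.
V_CE = 7.63 V > 0.2 V confirms active-region operation.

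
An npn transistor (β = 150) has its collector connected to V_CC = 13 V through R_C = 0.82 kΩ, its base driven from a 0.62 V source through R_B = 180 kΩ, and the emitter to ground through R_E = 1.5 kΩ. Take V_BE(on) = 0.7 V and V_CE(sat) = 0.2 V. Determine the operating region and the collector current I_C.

V_BB = 0.62 V ≤ V_BE(on) = 0.7 V, so the base-emitter junction is not forward biased.
The transistor is in cutoff: I_B = I_C = 0.

cutoff; I_C ≈ 0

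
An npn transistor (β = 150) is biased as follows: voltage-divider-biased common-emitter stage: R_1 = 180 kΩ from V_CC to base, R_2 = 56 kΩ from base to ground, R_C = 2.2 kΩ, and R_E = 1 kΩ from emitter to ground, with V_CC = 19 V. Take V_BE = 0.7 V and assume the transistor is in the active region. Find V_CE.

Thevenize the base divider: V_Th = V_CC·R_2/(R_1+R_2) = 19×56/236 = 4.51 V, R_Th = R_1‖R_2 = 42.7 kΩ.
Base-emitter loop: V_Th = I_B·R_Th + V_BE + (β+1)I_B·R_E, so I_B = (4.51 − 0.7) / (42.7 + 151×1) = 0.0197 mA.
I_C = β·I_B = 150×0.0197 = 2.95 mA, and I_E = (β+1)I_B = 2.97 mA.
V_CE = V_CC − I_C·R_C − I_E·R_E = 19 − 2.95×2.2 − 2.97×1 = 9.54 V.
V_CE = 9.54 V > 0.2 V confirms active-region operation.

V_CE ≈ 9.5 V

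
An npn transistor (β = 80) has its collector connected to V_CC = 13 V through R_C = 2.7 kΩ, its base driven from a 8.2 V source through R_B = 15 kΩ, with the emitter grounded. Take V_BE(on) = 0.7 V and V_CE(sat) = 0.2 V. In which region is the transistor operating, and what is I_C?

saturation; I_C ≈ 4.7 mA

Assume active: I_B = (8.2 − 0.7)/15 = 0.5 mA, giving I_C = β·I_B = 40 mA.
But then V_CE = 13 − 40×2.7 = -95 V < V_CE(sat) = 0.2 V — impossible in the active region.
So the transistor is saturated. With V_CE = 0.2 V, I_C = (V_CC − 0.2)/R_C = 12.8/2.7 = 4.74 mA.
Check: β·I_B = 40 mA > I_C = 4.74 mA, confirming saturation.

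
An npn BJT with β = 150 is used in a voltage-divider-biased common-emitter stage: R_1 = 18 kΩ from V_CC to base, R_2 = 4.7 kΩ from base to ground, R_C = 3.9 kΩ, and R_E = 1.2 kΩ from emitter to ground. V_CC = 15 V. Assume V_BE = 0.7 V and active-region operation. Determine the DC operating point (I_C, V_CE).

I_C ≈ 2 mA, V_CE ≈ 5 V

Thevenize the base divider: V_Th = V_CC·R_2/(R_1+R_2) = 15×4.7/22.7 = 3.11 V, R_Th = R_1‖R_2 = 3.73 kΩ.
Base-emitter loop: V_Th = I_B·R_Th + V_BE + (β+1)I_B·R_E, so I_B = (3.11 − 0.7) / (3.73 + 151×1.2) = 0.013 mA.
I_C = β·I_B = 150×0.013 = 1.95 mA, and I_E = (β+1)I_B = 1.96 mA.
V_CE = V_CC − I_C·R_C − I_E·R_E = 15 − 1.95×3.9 − 1.96×1.2 = 5.03 V.
V_CE = 5.03 V > 0.2 V confirms active-region operation.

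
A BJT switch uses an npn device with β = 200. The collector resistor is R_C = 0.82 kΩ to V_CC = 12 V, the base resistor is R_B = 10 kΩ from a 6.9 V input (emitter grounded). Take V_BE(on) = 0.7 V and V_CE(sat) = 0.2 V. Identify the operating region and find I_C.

Assume active: I_B = (6.9 − 0.7)/10 = 0.62 mA, giving I_C = β·I_B = 124 mA.
But then V_CE = 12 − 124×0.82 = -89.7 V < V_CE(sat) = 0.2 V — impossible in the active region.
So the transistor is saturated. With V_CE = 0.2 V, I_C = (V_CC − 0.2)/R_C = 11.8/0.82 = 14.4 mA.
Check: β·I_B = 124 mA > I_C = 14.4 mA, confirming saturation.

saturation; I_C ≈ 14 mA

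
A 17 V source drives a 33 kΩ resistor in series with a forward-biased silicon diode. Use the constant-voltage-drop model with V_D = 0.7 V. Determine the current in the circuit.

KVL around the loop: 17 = V_D + I·R = 0.7 + I × 33 kΩ.
So I = (17 − 0.7) / 33 kΩ = 16.3 / 33 = 0.494 mA.

I ≈ 0.49 mA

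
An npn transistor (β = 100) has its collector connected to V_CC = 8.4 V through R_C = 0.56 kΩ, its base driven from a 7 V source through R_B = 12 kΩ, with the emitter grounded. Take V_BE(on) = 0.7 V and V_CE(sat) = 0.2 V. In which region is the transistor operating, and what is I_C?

Assume active: I_B = (7 − 0.7)/12 = 0.525 mA, giving I_C = β·I_B = 52.5 mA.
But then V_CE = 8.4 − 52.5×0.56 = -21 V < V_CE(sat) = 0.2 V — impossible in the active region.
So the transistor is saturated. With V_CE = 0.2 V, I_C = (V_CC − 0.2)/R_C = 8.2/0.56 = 14.6 mA.
Check: β·I_B = 52.5 mA > I_C = 14.6 mA, confirming saturation.

saturation; I_C ≈ 15 mA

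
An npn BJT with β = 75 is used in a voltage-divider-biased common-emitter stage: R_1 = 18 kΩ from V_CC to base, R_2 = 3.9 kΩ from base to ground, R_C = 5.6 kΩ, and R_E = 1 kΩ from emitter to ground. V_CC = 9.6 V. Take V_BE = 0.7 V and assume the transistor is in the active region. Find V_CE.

V_CE ≈ 3.3 V

Thevenize the base divider: V_Th = V_CC·R_2/(R_1+R_2) = 9.6×3.9/21.9 = 1.71 V, R_Th = R_1‖R_2 = 3.21 kΩ.
Base-emitter loop: V_Th = I_B·R_Th + V_BE + (β+1)I_B·R_E, so I_B = (1.71 − 0.7) / (3.21 + 76×1) = 0.0127 mA.
I_C = β·I_B = 75×0.0127 = 0.956 mA, and I_E = (β+1)I_B = 0.969 mA.
V_CE = V_CC − I_C·R_C − I_E·R_E = 9.6 − 0.956×5.6 − 0.969×1 = 3.28 V.
V_CE = 3.28 V > 0.2 V confirms active-region operation.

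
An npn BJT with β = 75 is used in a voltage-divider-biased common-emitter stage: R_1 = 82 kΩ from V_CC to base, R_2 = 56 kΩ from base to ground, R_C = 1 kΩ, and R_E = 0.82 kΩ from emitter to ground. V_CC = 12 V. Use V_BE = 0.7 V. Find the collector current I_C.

I_C ≈ 3.3 mA

Thevenize the base divider: V_Th = V_CC·R_2/(R_1+R_2) = 12×56/138 = 4.87 V, R_Th = R_1‖R_2 = 33.3 kΩ.
Base-emitter loop: V_Th = I_B·R_Th + V_BE + (β+1)I_B·R_E, so I_B = (4.87 − 0.7) / (33.3 + 76×0.82) = 0.0436 mA.
I_C = β·I_B = 75×0.0436 = 3.27 mA, and I_E = (β+1)I_B = 3.31 mA.
V_CE = V_CC − I_C·R_C − I_E·R_E = 12 − 3.27×1 − 3.31×0.82 = 6.01 V.
V_CE = 6.01 V > 0.2 V confirms active-region operation.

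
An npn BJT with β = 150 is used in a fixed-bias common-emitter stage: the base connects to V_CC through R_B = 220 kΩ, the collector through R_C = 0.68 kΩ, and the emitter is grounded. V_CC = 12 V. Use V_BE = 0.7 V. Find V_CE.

V_CE ≈ 6.8 V

Base loop: V_CC = I_B·R_B + V_BE, so I_B = (12 − 0.7)/220 kΩ = 0.0514 mA.
In the active region I_C = β·I_B = 150 × 0.0514 = 7.7 mA.
Collector loop: V_CE = V_CC − I_C·R_C = 12 − 7.7×0.68 = 6.76 V.
Since V_CE = 6.76 V > V_CE(sat) ≈ 0.2 V, the transistor is in the active region as assumed.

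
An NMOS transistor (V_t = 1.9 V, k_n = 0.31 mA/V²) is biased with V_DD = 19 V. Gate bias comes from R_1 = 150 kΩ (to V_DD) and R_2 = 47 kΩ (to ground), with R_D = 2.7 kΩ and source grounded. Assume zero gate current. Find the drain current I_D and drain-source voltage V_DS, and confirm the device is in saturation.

I_D ≈ 1.1 mA, V_DS ≈ 16 V

V_G = V_DD·R_2/(R_1+R_2) = 19×47/197 = 4.53 V. With the source grounded, V_GS = V_G = 4.53 V.
Assume saturation: I_D = (k_n/2)(V_GS − V_t)² = (0.31/2)×(4.53 − 1.9)² = 0.155×2.63² = 1.07 mA.
V_DS = V_DD − I_D·R_D = 19 − 1.07×2.7 = 16.1 V.
Saturation requires V_DS ≥ V_GS − V_t = 2.63 V; 16.1 ≥ 2.63 ✓.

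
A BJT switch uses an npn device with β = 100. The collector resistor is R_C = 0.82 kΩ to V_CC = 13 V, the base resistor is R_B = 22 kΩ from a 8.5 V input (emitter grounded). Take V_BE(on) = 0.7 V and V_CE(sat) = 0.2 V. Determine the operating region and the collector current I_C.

saturation; I_C ≈ 16 mA

Assume active: I_B = (8.5 − 0.7)/22 = 0.355 mA, giving I_C = β·I_B = 35.5 mA.
But then V_CE = 13 − 35.5×0.82 = -16.1 V < V_CE(sat) = 0.2 V — impossible in the active region.
So the transistor is saturated. With V_CE = 0.2 V, I_C = (V_CC − 0.2)/R_C = 12.8/0.82 = 15.6 mA.
Check: β·I_B = 35.5 mA > I_C = 15.6 mA, confirming saturation.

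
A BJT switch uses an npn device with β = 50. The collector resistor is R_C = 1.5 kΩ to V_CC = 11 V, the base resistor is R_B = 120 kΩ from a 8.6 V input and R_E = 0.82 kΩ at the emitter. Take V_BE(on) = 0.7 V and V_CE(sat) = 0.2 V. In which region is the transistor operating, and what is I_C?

active; I_C ≈ 2.4 mA

Assume active. Base-emitter loop: I_B = (V_BB − V_BE)/(R_B + (β+1)R_E) = (8.6 − 0.7)/(120 + 51×0.82) = 0.0488 mA.
I_C = β·I_B = 50×0.0488 = 2.44 mA.
V_CE = V_CC − I_C·R_C − I_E·R_E = 11 − 2.44×1.5 − 2.49×0.82 = 5.3 V > V_CE(sat), so the active-region assumption holds.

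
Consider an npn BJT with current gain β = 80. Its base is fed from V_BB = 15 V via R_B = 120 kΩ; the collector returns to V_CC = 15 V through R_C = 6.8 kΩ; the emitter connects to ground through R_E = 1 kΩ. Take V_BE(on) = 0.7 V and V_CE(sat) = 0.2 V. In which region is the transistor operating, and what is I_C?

saturation; I_C ≈ 1.9 mA

Assume active: I_B = (15 − 0.7)/(120 + 81×1) = 0.0711 mA, I_C = β·I_B = 5.69 mA.
Then V_CE = 15 − 5.69×6.8 − 5.76×1 = -29.5 V < 0.2 V — the active assumption fails.
Re-solve with V_CE = 0.2 V. KCL at the emitter: V_E/R_E = (V_BB−0.7−V_E)/R_B + (V_CC−0.2−V_E)/R_C, giving V_E = 1.99 V.
I_C = (V_CC − 0.2 − V_E)/R_C = (14.8 − 1.99)/6.8 = 1.88 mA.
Check: I_B = (14.3 − 1.99)/120 = 0.103 mA, and β·I_B = 8.21 mA > I_C, confirming saturation.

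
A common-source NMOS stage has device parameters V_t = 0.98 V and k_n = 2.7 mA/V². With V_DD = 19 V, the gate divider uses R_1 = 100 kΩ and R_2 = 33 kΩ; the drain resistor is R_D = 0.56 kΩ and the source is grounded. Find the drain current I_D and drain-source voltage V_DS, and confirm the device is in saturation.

V_G = V_DD·R_2/(R_1+R_2) = 19×33/133 = 4.71 V. With the source grounded, V_GS = V_G = 4.71 V.
Assume saturation: I_D = (k_n/2)(V_GS − V_t)² = (2.7/2)×(4.71 − 0.98)² = 1.35×3.73² = 18.8 mA.
V_DS = V_DD − I_D·R_D = 19 − 18.8×0.56 = 8.46 V.
Saturation requires V_DS ≥ V_GS − V_t = 3.73 V; 8.46 ≥ 3.73 ✓.

I_D ≈ 19 mA, V_DS ≈ 8.5 V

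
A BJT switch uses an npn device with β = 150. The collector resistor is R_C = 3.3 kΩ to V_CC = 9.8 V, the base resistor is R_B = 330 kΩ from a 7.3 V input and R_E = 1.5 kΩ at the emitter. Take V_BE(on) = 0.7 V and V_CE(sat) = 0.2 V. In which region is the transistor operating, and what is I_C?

Assume active. Base-emitter loop: I_B = (V_BB − V_BE)/(R_B + (β+1)R_E) = (7.3 − 0.7)/(330 + 151×1.5) = 0.0119 mA.
I_C = β·I_B = 150×0.0119 = 1.78 mA.
V_CE = V_CC − I_C·R_C − I_E·R_E = 9.8 − 1.78×3.3 − 1.79×1.5 = 1.24 V > V_CE(sat), so the active-region assumption holds.

active; I_C ≈ 1.8 mA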